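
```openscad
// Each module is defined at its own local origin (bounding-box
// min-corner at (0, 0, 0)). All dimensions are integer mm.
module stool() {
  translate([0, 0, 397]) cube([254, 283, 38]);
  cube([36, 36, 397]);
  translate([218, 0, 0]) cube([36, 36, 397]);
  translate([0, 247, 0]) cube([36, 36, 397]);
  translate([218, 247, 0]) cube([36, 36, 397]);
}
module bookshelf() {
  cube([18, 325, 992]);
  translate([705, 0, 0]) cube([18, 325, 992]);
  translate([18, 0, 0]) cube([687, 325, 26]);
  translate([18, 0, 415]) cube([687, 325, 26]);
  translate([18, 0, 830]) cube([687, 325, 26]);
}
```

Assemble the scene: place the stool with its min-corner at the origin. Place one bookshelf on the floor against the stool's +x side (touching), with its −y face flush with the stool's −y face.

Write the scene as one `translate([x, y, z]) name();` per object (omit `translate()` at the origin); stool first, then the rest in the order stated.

stool();
translate([254, 0, 0]) bookshelf();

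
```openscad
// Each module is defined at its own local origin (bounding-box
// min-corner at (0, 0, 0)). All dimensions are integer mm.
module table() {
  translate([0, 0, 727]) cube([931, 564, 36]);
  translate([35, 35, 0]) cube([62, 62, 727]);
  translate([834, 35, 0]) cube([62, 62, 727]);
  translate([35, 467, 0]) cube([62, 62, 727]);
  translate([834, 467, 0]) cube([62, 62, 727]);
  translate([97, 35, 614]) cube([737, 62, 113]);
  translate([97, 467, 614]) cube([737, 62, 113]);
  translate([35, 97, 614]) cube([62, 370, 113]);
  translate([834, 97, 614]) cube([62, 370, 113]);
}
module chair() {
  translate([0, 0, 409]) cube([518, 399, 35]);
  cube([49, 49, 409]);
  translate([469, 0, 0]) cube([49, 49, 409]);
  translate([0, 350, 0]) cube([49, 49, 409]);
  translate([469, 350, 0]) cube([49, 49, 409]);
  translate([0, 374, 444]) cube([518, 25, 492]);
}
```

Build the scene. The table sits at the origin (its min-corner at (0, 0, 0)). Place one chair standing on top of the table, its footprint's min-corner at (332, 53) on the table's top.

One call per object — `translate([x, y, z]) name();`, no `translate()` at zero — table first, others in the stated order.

table();
translate([332, 53, 763]) chair();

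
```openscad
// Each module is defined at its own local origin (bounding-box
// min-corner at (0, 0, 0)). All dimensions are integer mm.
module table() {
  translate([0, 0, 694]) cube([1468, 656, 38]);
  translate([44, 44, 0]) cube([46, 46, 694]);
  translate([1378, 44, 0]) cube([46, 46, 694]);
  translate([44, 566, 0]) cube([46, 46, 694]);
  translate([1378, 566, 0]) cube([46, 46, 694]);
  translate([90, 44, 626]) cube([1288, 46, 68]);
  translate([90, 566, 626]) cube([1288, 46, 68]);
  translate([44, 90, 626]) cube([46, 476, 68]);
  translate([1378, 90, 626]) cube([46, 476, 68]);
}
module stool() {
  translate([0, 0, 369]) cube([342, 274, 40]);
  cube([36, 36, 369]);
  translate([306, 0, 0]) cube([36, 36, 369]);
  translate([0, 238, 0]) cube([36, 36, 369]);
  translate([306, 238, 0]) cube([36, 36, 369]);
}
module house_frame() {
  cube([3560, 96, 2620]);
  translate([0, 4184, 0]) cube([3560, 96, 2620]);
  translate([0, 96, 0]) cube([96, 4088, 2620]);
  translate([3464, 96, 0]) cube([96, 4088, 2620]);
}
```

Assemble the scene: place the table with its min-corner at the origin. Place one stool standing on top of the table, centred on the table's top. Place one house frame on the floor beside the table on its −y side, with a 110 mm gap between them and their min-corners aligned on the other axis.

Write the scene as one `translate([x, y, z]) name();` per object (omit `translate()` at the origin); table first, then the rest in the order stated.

table();
translate([563, 191, 732]) stool();
translate([0, -4390, 0]) house_frame();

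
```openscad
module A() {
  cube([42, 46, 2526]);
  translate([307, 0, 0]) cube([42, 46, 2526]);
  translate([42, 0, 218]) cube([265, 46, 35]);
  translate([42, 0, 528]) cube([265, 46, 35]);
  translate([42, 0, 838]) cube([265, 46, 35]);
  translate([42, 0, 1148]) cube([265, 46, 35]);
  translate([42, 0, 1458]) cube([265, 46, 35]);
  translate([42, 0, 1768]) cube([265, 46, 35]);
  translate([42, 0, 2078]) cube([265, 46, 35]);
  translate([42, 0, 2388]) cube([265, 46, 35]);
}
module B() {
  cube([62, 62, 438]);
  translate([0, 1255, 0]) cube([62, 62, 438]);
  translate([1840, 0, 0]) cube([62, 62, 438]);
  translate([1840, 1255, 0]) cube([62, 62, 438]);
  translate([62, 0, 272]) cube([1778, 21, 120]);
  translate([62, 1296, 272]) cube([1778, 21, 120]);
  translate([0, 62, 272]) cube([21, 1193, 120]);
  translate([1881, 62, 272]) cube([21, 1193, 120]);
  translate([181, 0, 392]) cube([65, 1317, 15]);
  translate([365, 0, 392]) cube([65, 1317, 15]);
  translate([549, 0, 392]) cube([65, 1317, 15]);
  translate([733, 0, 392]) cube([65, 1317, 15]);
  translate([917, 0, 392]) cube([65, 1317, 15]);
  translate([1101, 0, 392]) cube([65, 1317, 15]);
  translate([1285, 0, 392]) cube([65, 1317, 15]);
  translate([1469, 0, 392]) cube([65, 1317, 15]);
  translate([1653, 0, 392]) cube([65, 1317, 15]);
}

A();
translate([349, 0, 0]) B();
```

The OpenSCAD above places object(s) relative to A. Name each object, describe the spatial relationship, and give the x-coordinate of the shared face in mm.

The ladder's +x face and the bed frame's −x face are both at x = 349 mm.

A is a ladder. B is a bed frame. The bed frame is against the ladder's +x side, with their −y faces flush. The x-coordinate of the shared face is 349 mm.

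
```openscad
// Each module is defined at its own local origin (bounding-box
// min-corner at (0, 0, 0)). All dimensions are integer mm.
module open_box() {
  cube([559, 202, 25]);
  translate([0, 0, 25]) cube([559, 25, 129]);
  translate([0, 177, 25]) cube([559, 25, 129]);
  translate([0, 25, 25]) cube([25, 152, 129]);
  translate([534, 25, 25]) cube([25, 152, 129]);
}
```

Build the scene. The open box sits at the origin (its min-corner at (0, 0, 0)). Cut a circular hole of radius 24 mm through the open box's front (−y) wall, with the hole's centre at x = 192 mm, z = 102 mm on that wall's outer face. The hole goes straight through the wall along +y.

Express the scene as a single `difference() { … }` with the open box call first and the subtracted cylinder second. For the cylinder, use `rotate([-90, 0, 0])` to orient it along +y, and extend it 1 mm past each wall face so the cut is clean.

difference() {
  open_box();
  translate([192, -1, 102]) rotate([-90, 0, 0]) cylinder(h = 27, r = 24);
}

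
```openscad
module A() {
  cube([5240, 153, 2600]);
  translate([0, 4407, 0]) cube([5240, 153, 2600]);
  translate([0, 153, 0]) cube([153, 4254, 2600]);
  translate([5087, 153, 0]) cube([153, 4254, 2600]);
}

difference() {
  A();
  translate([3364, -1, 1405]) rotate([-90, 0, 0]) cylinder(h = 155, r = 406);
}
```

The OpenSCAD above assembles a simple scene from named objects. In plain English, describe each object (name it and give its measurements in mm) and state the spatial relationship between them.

A is the wall frame of a small rectangular building: four walls, each 2600 mm tall and 153 mm thick, enclosing a footprint 5240 mm (x) by 4560 mm (y) outside-to-outside, with no floor or roof. The front and back walls (the −y and +y sides) span the full width; the two side walls fit between them.

The house frame has a circular hole of radius 406 mm through its front wall, centred at (x = 3364, z = 1405).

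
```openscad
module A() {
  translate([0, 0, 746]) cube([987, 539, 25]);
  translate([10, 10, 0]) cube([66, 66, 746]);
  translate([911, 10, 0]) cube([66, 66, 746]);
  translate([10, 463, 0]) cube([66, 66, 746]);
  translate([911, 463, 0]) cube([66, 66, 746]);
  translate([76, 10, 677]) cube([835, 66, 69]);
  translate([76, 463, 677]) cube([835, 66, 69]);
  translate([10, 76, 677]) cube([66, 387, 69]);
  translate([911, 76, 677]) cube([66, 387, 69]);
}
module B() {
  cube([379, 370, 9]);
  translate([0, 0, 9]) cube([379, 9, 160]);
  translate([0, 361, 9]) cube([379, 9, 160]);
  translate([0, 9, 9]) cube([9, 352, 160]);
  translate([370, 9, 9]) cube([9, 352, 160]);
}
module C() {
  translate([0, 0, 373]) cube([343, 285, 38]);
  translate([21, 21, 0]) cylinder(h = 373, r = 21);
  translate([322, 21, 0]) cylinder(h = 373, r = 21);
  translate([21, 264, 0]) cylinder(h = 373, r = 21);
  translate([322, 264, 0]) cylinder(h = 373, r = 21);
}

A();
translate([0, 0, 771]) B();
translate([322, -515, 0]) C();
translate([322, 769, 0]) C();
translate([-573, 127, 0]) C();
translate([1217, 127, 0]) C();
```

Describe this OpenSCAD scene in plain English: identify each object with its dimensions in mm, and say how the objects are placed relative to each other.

A is a table: top 987 mm (x) × 539 mm (y), 25 mm thick, upper face at z = 771 mm, on four 66×66 mm square legs, each inset 10 mm from the nearest pair of top edges, running from z = 0 to the bottom of the top. Four apron rails, 66 mm thick and 69 mm tall, run between adjacent legs with their top edges flush with the underside of the top and their outer faces flush with the legs' outer faces.

B is an open storage box with external size 379×370×169 mm and wall thickness 9 mm (the base is also 9 mm thick). The base covers the whole footprint; the four walls stand on the base, with the y-facing walls full-width and the x-facing walls fitting between their inner faces.

C is a simple wooden stool: a rectangular seat 343 mm (x) by 285 mm (y), 38 mm thick, top face at z = 411 mm, on four round legs, each 42 mm in diameter. The legs rest on z = 0, each leg's axis is inset half a diameter from the nearest pair of seat edges (so the leg's bounding box is flush with the corner).

The open box is on top of the table. Four stools sit around the table at the −y, +y, −x, +x sides.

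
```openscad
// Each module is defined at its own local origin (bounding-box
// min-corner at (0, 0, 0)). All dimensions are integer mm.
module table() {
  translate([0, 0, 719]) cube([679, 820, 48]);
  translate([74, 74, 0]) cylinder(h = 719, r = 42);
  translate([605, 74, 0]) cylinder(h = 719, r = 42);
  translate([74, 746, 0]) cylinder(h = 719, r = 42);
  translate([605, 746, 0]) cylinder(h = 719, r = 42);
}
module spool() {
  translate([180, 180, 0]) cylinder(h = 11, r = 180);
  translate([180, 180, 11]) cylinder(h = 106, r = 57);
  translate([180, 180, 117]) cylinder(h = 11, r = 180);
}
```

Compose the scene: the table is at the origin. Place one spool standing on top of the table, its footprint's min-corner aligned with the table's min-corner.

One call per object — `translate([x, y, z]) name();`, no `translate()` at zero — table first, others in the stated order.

table();
translate([0, 0, 767]) spool();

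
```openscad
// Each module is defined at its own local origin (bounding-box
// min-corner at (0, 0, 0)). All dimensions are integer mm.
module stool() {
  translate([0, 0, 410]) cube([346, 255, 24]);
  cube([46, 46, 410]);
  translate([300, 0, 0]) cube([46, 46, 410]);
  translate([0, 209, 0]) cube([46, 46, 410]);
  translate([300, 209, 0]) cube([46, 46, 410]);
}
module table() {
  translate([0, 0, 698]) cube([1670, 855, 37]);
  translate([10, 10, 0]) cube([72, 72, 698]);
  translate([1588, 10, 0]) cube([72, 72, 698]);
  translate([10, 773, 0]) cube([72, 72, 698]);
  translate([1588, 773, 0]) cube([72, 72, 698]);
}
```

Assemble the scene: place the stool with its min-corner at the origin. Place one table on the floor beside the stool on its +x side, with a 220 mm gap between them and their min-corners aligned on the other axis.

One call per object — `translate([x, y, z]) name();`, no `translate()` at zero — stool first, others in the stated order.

stool();
translate([566, 0, 0]) table();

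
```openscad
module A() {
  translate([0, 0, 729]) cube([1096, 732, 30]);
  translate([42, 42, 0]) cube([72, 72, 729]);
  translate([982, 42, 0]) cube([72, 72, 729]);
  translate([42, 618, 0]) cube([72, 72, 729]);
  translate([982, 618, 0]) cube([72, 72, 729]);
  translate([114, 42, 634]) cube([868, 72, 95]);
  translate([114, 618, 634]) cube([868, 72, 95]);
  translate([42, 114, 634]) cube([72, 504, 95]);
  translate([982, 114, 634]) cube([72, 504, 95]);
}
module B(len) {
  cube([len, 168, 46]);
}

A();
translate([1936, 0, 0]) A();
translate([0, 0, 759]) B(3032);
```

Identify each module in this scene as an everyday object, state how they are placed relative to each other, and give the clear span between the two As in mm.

A is a table. B is a beam. A beam spans the tops of two tables. The clear span between the two tables is 840 mm.

Second table starts at x = 1936; first ends at x = 1096; clear span = 1936 − 1096 = 840 mm.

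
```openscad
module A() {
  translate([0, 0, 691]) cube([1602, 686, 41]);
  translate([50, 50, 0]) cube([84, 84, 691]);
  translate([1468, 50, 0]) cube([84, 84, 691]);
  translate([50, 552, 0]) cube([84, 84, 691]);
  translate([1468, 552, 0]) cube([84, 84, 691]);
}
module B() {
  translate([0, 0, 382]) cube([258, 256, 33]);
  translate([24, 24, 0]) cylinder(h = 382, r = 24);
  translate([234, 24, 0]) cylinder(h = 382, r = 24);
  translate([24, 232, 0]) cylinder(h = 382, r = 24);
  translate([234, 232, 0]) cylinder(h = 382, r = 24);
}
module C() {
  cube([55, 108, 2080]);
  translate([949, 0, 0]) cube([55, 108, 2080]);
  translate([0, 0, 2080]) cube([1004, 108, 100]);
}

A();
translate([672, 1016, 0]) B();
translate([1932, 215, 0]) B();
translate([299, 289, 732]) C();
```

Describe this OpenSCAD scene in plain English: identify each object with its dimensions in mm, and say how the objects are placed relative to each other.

A is a table: top 1602 mm (x) × 686 mm (y), 41 mm thick, upper face at z = 732 mm, on four 84×84 mm square legs, each inset 50 mm from the nearest pair of top edges, running from z = 0 to the bottom of the top.

B is a four-legged stool. The seat is 258×256 mm, 33 mm thick, top at z = 415 mm. It stands on four round legs, each 48 mm in diameter, from z = 0 to the seat underside, each leg's axis is inset half a diameter from the nearest pair of seat edges (so the leg's bounding box is flush with the corner).

C is a door frame. The clear opening is 894 mm wide and 2080 mm high. Two 55 mm wide jambs, 108 mm deep, stand either side of the opening from the floor to the top of the opening. A 100 mm thick head sits across the top of both jambs, spanning the full outside width of the frame.

Two stools sit around the table at the +y, +x sides. The door frame is on top of the table, centred.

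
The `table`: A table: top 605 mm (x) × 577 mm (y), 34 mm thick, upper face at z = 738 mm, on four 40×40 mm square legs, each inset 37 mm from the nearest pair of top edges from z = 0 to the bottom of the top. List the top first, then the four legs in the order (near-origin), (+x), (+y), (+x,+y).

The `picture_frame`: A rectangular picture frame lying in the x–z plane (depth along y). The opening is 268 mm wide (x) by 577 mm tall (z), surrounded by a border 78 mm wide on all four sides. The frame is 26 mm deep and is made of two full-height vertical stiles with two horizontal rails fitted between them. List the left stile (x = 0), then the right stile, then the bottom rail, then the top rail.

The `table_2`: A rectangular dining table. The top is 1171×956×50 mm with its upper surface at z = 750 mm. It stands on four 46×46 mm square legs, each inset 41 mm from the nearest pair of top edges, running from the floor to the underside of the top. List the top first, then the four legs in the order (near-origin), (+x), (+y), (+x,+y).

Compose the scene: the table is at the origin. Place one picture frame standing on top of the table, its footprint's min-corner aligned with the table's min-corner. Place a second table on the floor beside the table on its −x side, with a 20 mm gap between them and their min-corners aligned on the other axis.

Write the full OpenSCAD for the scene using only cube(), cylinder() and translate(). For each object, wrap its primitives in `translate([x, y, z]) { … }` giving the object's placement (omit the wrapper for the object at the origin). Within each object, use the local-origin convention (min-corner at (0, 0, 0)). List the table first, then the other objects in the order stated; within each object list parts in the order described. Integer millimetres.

translate([0, 0, 704]) cube([605, 577, 34]);
translate([37, 37, 0]) cube([40, 40, 704]);
translate([528, 37, 0]) cube([40, 40, 704]);
translate([37, 500, 0]) cube([40, 40, 704]);
translate([528, 500, 0]) cube([40, 40, 704]);
translate([0, 0, 738]) {
  cube([78, 26, 733]);
  translate([346, 0, 0]) cube([78, 26, 733]);
  translate([78, 0, 0]) cube([268, 26, 78]);
  translate([78, 0, 655]) cube([268, 26, 78]);
}
translate([-1191, 0, 0]) {
  translate([0, 0, 700]) cube([1171, 956, 50]);
  translate([41, 41, 0]) cube([46, 46, 700]);
  translate([1084, 41, 0]) cube([46, 46, 700]);
  translate([41, 869, 0]) cube([46, 46, 700]);
  translate([1084, 869, 0]) cube([46, 46, 700]);
}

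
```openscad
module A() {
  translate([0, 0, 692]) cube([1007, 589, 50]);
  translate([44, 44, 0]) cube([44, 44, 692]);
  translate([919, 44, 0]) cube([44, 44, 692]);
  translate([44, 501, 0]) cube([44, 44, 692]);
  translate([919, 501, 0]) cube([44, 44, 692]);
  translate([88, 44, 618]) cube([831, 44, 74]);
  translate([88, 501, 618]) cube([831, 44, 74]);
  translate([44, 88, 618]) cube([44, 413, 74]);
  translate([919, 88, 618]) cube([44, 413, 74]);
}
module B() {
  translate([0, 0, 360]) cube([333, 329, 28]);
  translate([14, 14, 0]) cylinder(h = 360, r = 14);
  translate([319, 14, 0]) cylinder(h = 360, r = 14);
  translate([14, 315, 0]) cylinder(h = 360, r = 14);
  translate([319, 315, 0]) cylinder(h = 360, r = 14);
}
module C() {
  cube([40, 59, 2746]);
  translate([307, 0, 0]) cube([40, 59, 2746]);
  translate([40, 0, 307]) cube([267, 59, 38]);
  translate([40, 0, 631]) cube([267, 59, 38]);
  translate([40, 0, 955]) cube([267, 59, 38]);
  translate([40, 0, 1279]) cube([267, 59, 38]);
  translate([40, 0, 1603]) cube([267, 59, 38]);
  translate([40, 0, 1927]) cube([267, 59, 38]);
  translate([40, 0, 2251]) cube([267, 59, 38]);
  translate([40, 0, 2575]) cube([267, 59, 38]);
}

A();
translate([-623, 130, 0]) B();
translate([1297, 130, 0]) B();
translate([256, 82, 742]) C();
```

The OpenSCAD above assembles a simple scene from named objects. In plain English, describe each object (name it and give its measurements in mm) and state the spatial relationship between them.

A is a rectangular dining table. The top is 1007×589×50 mm with its upper surface at z = 742 mm. It stands on four 44×44 mm square legs, each inset 44 mm from the nearest pair of top edges, running from the floor to the underside of the top. Four apron rails, 44 mm thick and 74 mm tall, run between adjacent legs with their top edges flush with the underside of the top and their outer faces flush with the legs' outer faces.

B is a simple wooden stool: a rectangular seat 333 mm (x) by 329 mm (y), 28 mm thick, top face at z = 388 mm, on four round legs, each 28 mm in diameter. The legs rest on z = 0, each leg's axis is inset half a diameter from the nearest pair of seat edges (so the leg's bounding box is flush with the corner).

C is a straight ladder. Two 40×59 mm vertical rails, 2746 mm tall, stand 347 mm apart (outside-to-outside) with their front faces coplanar on the −y side. 8 rungs, each 59 mm deep and 38 mm tall, span between the inner faces of the rails, front faces flush with the rails. The lowest rung's underside is at z = 307 mm and rungs are spaced 324 mm apart (underside to underside).

Two stools sit around the table at the −x, +x sides. The ladder is on top of the table.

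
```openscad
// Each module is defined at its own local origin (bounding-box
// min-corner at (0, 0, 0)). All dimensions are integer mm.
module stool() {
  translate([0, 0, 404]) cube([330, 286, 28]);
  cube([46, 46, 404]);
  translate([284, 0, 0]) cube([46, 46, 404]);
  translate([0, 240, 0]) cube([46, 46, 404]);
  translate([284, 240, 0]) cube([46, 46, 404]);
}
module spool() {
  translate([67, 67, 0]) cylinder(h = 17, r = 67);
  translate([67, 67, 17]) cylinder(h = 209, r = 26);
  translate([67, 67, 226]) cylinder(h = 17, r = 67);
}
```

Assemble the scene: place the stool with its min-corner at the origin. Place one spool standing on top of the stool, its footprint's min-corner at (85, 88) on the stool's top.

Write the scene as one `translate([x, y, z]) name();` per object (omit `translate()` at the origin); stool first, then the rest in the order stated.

stool();
translate([85, 88, 432]) spool();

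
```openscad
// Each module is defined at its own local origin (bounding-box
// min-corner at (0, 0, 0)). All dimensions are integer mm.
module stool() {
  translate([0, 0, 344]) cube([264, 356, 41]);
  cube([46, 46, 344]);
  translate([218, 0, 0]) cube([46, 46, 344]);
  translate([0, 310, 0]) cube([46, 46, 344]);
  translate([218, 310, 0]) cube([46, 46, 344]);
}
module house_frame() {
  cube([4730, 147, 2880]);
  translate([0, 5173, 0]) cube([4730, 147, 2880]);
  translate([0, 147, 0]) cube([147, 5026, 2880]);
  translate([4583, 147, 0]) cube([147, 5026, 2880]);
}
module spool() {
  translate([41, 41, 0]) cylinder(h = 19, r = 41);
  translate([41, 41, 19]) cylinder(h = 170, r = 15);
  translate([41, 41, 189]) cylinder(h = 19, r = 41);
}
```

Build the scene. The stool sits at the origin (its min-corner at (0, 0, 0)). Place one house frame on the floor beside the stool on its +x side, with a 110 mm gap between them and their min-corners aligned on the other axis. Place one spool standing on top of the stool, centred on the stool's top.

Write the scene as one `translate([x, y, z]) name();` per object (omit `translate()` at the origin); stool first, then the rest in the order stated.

stool();
translate([374, 0, 0]) house_frame();
translate([91, 137, 385]) spool();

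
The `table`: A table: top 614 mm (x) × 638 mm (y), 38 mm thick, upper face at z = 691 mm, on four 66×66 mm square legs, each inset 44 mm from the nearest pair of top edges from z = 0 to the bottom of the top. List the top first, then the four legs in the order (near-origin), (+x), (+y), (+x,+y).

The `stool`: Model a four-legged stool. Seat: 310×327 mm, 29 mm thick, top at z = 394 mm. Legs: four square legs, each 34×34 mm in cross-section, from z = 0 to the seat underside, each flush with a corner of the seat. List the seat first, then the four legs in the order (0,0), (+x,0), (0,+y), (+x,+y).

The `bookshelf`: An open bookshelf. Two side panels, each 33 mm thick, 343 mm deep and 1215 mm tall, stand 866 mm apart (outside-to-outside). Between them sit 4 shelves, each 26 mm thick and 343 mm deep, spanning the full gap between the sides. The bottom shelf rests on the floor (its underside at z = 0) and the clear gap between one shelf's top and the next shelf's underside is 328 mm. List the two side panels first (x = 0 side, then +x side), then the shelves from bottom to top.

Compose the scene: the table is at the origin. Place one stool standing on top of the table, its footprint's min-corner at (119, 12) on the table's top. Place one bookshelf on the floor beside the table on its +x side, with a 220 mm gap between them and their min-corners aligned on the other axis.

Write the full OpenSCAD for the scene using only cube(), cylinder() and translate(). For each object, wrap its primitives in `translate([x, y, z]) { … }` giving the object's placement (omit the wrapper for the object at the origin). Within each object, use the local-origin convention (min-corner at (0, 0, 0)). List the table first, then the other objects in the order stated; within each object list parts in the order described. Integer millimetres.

translate([0, 0, 653]) cube([614, 638, 38]);
translate([44, 44, 0]) cube([66, 66, 653]);
translate([504, 44, 0]) cube([66, 66, 653]);
translate([44, 528, 0]) cube([66, 66, 653]);
translate([504, 528, 0]) cube([66, 66, 653]);
translate([119, 12, 691]) {
  translate([0, 0, 365]) cube([310, 327, 29]);
  cube([34, 34, 365]);
  translate([276, 0, 0]) cube([34, 34, 365]);
  translate([0, 293, 0]) cube([34, 34, 365]);
  translate([276, 293, 0]) cube([34, 34, 365]);
}
translate([834, 0, 0]) {
  cube([33, 343, 1215]);
  translate([833, 0, 0]) cube([33, 343, 1215]);
  translate([33, 0, 0]) cube([800, 343, 26]);
  translate([33, 0, 354]) cube([800, 343, 26]);
  translate([33, 0, 708]) cube([800, 343, 26]);
  translate([33, 0, 1062]) cube([800, 343, 26]);
}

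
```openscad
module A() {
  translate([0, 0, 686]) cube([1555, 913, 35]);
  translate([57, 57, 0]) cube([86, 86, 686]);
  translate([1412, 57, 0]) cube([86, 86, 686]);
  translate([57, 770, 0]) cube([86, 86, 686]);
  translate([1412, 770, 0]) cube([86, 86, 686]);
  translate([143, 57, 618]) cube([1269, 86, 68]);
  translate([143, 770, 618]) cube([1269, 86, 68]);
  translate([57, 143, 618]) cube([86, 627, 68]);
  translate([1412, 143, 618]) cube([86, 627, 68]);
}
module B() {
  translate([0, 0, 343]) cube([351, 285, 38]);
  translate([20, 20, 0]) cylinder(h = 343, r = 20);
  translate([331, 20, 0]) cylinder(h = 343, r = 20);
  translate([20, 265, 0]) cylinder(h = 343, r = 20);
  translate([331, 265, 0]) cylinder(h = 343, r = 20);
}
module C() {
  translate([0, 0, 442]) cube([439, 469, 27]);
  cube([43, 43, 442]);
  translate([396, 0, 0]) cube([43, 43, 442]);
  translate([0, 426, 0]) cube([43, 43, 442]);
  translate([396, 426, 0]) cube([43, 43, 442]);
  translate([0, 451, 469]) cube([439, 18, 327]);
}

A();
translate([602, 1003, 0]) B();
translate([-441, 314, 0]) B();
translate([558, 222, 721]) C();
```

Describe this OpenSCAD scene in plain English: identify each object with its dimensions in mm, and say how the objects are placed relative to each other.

A is a table: top 1555 mm (x) × 913 mm (y), 35 mm thick, upper face at z = 721 mm, on four 86×86 mm square legs, each inset 57 mm from the nearest pair of top edges, running from z = 0 to the bottom of the top. Four apron rails, 86 mm thick and 68 mm tall, run between adjacent legs with their top edges flush with the underside of the top and their outer faces flush with the legs' outer faces.

B is a four-legged stool. The seat is a 351×285×38 mm slab whose top surface is at z = 381 mm; four round legs, each 40 mm in diameter, run from the floor (z = 0) to the underside of the seat, each leg's axis is inset half a diameter from the nearest pair of seat edges (so the leg's bounding box is flush with the corner).

C is a chair. The seat is a 439×469×27 mm slab with its top at z = 469 mm, on four 43×43 mm corner legs (flush with the seat edges, standing on z = 0). A flat backrest 18 mm thick, 327 mm tall, spans the full seat width and rises from the seat top along its +y edge, rear face flush with the rear of the seat.

Two stools sit around the table at the +y, −x sides. The chair is on top of the table, centred.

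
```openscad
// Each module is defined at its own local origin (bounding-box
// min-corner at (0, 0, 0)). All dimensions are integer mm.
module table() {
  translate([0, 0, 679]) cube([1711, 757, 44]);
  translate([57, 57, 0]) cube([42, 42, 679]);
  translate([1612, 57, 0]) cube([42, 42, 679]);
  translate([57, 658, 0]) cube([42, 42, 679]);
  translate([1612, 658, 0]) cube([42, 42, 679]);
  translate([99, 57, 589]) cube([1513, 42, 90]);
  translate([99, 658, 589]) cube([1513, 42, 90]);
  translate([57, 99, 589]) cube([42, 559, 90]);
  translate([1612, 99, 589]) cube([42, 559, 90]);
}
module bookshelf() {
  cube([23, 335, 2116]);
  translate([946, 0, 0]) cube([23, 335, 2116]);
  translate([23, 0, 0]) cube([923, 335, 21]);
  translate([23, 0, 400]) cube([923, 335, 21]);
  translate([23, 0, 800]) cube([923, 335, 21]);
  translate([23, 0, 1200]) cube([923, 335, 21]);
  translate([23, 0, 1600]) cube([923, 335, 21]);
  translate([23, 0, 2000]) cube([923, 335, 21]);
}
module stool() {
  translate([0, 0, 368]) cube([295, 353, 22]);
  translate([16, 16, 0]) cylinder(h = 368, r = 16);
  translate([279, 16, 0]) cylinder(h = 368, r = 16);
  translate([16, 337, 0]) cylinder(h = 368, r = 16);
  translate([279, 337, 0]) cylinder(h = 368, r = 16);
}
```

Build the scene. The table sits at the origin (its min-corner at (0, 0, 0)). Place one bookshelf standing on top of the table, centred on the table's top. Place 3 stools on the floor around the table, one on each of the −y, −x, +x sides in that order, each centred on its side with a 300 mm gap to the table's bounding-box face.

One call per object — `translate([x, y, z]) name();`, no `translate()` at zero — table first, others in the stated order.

table();
translate([371, 211, 723]) bookshelf();
translate([708, -653, 0]) stool();
translate([-595, 202, 0]) stool();
translate([2011, 202, 0]) stool();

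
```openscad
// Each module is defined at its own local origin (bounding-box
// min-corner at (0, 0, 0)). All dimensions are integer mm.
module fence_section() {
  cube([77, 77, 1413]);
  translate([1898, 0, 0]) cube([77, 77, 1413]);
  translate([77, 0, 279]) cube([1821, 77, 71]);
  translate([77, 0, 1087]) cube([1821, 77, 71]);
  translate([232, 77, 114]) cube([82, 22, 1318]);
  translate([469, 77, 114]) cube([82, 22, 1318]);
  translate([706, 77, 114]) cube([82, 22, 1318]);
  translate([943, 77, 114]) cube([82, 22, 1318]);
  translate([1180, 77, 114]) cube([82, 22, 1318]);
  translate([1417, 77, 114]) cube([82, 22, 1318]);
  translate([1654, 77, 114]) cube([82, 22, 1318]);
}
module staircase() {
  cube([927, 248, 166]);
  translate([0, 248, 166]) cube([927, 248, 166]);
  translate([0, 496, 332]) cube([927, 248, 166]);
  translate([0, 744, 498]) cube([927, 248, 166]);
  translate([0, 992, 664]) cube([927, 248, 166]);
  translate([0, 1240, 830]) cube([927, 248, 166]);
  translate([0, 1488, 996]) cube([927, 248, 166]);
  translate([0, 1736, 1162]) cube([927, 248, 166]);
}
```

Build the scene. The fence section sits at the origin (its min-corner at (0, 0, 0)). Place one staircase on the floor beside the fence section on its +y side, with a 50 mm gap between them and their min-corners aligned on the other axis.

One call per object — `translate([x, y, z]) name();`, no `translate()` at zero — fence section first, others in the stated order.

fence_section();
translate([0, 149, 0]) staircase();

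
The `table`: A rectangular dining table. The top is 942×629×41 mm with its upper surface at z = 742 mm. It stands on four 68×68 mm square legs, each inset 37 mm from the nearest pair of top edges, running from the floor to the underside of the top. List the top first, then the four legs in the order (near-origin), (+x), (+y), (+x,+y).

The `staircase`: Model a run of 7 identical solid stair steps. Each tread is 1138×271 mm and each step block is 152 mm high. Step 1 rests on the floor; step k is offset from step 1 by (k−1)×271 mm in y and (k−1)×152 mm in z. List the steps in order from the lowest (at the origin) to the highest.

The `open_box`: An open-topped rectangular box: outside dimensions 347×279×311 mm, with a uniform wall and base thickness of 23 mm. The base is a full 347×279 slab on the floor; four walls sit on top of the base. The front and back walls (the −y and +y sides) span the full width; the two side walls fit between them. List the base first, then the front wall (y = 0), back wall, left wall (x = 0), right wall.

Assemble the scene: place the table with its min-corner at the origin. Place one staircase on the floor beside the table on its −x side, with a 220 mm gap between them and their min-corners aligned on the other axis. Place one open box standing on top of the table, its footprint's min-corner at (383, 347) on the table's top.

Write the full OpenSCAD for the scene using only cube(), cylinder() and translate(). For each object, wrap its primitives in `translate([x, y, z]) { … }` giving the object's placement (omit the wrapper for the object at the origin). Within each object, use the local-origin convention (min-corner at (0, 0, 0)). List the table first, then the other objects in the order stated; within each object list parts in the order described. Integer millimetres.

translate([0, 0, 701]) cube([942, 629, 41]);
translate([37, 37, 0]) cube([68, 68, 701]);
translate([837, 37, 0]) cube([68, 68, 701]);
translate([37, 524, 0]) cube([68, 68, 701]);
translate([837, 524, 0]) cube([68, 68, 701]);
translate([-1358, 0, 0]) {
  cube([1138, 271, 152]);
  translate([0, 271, 152]) cube([1138, 271, 152]);
  translate([0, 542, 304]) cube([1138, 271, 152]);
  translate([0, 813, 456]) cube([1138, 271, 152]);
  translate([0, 1084, 608]) cube([1138, 271, 152]);
  translate([0, 1355, 760]) cube([1138, 271, 152]);
  translate([0, 1626, 912]) cube([1138, 271, 152]);
}
translate([383, 347, 742]) {
  cube([347, 279, 23]);
  translate([0, 0, 23]) cube([347, 23, 288]);
  translate([0, 256, 23]) cube([347, 23, 288]);
  translate([0, 23, 23]) cube([23, 233, 288]);
  translate([324, 23, 23]) cube([23, 233, 288]);
}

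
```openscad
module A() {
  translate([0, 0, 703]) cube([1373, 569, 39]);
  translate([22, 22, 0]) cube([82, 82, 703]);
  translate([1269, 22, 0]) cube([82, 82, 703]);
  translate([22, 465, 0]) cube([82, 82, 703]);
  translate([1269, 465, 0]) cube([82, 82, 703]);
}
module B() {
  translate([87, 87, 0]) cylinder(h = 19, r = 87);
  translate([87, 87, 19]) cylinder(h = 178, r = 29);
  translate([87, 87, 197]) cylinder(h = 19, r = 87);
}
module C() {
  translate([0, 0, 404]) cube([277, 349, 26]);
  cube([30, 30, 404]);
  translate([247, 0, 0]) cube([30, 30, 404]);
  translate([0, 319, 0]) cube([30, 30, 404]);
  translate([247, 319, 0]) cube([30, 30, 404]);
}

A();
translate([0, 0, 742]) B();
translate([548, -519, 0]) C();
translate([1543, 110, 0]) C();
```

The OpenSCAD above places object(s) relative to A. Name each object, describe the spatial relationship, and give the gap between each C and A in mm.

Each stool's nearest face is 170 mm from the table's bounding box.

A is a table. B is a spool. C is a stool. The spool is on top of the table. Two stools sit around the table at the −y, +x sides. The gap between each stool and the table is 170 mm.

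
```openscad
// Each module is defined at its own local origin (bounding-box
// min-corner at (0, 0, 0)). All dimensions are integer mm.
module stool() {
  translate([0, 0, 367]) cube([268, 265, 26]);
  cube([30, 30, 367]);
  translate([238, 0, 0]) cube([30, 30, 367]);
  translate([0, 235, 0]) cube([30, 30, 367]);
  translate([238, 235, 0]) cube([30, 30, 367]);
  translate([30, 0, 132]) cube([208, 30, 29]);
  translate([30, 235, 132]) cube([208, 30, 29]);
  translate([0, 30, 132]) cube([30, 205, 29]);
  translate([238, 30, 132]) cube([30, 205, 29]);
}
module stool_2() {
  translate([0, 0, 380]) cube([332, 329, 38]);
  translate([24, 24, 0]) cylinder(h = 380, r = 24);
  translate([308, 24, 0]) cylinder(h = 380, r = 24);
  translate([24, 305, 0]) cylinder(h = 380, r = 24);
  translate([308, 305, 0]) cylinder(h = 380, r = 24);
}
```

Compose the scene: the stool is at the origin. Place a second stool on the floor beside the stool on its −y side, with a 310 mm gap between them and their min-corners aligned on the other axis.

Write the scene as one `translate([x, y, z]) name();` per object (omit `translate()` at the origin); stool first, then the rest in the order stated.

stool();
translate([0, -639, 0]) stool_2();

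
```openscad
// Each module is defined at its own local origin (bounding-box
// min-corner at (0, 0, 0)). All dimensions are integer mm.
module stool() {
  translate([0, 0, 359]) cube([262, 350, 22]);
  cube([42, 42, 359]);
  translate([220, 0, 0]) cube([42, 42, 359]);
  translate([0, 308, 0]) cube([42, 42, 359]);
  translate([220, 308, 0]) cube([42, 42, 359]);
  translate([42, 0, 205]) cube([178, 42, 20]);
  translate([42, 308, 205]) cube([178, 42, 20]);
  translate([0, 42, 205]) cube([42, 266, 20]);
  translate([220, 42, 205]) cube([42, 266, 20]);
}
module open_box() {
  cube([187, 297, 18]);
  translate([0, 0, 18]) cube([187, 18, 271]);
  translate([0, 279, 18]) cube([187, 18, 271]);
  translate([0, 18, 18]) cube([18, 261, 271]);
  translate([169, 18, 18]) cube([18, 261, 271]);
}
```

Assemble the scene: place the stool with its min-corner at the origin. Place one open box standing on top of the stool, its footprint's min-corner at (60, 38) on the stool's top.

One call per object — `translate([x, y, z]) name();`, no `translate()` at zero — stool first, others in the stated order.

stool();
translate([60, 38, 381]) open_box();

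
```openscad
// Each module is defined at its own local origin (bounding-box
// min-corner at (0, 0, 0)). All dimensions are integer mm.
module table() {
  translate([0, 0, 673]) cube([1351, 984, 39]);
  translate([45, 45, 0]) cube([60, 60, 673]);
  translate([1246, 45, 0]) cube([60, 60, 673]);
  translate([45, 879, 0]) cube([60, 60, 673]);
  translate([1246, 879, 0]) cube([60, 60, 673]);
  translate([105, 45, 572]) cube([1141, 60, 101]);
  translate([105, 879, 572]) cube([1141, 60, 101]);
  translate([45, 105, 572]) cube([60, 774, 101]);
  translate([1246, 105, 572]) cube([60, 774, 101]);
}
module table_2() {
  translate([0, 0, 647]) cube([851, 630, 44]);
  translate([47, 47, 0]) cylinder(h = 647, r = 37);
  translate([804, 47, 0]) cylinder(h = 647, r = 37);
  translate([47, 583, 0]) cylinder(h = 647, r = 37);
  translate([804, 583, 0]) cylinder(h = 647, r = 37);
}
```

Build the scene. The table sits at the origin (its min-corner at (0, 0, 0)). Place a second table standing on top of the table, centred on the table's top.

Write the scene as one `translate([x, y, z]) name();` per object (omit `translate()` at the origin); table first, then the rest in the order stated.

table();
translate([250, 177, 712]) table_2();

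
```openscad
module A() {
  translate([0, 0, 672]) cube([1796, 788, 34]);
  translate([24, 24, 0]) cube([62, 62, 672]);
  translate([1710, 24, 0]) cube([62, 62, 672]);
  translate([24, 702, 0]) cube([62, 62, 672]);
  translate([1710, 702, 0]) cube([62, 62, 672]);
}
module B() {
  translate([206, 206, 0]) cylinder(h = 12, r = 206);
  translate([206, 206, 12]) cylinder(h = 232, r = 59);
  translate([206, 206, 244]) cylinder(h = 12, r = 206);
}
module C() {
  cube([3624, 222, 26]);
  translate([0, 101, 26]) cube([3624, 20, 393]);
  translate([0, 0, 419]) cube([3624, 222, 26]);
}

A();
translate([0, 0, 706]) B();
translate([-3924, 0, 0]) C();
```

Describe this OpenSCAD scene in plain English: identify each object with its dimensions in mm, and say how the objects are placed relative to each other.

A is a table: top 1796 mm (x) × 788 mm (y), 34 mm thick, upper face at z = 706 mm, on four 62×62 mm square legs, each inset 24 mm from the nearest pair of top edges, running from z = 0 to the bottom of the top.

B is a spool: two coaxial disc flanges of radius 206 mm and thickness 12 mm, joined by a core cylinder of radius 59 mm and height 232 mm. The lower flange rests on z = 0 and the three cylinders share a vertical axis.

C is an I-beam lying along x, 3624 mm long. Overall section height 445 mm. Two flanges 222 mm wide (y) and 26 mm thick, one on the floor and one at the top; a web 20 mm thick runs between them, centred on the flange width.

The spool is on top of the table. The I-beam is on the floor beside the table on its −x side.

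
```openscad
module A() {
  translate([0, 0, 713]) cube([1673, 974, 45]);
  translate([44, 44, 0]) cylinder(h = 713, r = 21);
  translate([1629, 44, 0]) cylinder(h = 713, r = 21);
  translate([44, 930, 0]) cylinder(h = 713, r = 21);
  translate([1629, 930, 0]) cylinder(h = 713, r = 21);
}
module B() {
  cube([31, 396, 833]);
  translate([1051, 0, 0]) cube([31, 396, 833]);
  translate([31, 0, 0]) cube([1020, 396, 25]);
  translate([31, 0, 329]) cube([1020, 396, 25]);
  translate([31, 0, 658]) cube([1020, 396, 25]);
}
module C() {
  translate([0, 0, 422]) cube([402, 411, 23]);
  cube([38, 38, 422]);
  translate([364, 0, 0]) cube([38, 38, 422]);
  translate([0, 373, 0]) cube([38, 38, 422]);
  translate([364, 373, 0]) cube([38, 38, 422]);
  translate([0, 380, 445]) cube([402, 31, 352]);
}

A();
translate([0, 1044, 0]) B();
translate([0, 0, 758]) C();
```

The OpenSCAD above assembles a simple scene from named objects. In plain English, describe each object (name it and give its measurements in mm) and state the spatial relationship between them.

A is a table: top 1673 mm (x) × 974 mm (y), 45 mm thick, upper face at z = 758 mm, on four round legs of 42 mm diameter, each leg's bounding box inset 23 mm from the nearest pair of top edges, running from z = 0 to the bottom of the top.

B is an open bookshelf. Two side panels, each 31 mm thick, 396 mm deep and 833 mm tall, stand 1082 mm apart (outside-to-outside). Between them sit 3 shelves, each 25 mm thick and 396 mm deep, spanning the full gap between the sides. The bottom shelf rests on the floor (its underside at z = 0) and the clear gap between one shelf's top and the next shelf's underside is 304 mm.

C is a chair: 402×411 mm seat, 23 mm thick, top at z = 445 mm, on four 38 mm square corner legs flush with the seat edges. A 31 mm thick backrest slab spans the full seat width, extending 352 mm above the seat top, its back face flush with the seat's +y edge.

The bookshelf is on the floor beside the table on its +y side. The chair is on top of the table.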